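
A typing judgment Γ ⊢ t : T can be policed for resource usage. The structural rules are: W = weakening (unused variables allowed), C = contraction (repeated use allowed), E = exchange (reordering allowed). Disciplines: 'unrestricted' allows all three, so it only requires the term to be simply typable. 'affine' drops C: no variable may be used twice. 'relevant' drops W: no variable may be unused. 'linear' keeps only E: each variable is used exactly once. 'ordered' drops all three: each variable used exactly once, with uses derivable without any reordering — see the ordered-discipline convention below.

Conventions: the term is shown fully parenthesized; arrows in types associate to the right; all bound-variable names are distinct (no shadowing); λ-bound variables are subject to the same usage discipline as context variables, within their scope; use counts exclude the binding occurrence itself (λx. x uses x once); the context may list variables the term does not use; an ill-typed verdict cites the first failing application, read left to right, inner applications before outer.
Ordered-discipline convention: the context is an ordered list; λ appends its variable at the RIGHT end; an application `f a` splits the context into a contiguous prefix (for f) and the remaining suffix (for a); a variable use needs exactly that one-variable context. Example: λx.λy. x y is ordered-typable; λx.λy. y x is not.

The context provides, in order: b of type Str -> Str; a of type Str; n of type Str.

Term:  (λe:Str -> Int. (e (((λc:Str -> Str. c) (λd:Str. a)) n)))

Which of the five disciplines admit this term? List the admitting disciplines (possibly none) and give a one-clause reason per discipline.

admitted by: affine, unrestricted
use counts: b=0, a=1, n=1, e [bound]=1, c [bound]=1, d [bound]=0
uses in reading order: e, c, a, n
typing: the term checks, with type (Str -> Int) -> Int
ordered ✗ (b, d left unused)
linear ✗ (b, d left unused)
affine ✓ (none of b, a, n, e, c, d used more than once)
relevant ✗ (b, d left unused)
unrestricted ✓ (well-typed at (Str -> Int) -> Int; no restrictions here)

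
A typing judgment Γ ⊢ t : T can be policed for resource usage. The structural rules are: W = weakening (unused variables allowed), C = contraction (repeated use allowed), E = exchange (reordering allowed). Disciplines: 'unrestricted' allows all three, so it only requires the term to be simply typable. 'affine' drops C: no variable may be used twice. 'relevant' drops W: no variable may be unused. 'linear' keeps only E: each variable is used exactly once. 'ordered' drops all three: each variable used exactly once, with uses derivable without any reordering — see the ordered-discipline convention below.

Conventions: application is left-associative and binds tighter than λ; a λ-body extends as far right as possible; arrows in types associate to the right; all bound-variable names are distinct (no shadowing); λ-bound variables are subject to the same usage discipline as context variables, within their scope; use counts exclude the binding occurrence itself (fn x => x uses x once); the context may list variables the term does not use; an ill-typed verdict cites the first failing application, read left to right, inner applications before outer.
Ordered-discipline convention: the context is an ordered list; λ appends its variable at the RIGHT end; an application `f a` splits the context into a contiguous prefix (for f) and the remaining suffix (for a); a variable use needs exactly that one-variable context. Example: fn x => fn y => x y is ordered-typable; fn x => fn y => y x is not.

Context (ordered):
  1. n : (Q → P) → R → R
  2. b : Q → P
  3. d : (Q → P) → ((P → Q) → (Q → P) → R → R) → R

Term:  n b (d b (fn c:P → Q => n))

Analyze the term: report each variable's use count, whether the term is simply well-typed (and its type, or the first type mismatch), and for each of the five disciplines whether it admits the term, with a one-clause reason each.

usage: n: 2, b: 2, d: 1, c (bound): 0
left-to-right use order: n, b, d, b, n
typing: ✓ — R
ordered: ✗ — needs contraction — n ×2, b ×2; c left unused
linear: ✗ — needs contraction — n ×2, b ×2; c left unused
affine: ✗ — needs contraction — n ×2, b ×2
relevant: ✗ — c left unused
unrestricted: ✓ — simply typable at R; W, C, E all held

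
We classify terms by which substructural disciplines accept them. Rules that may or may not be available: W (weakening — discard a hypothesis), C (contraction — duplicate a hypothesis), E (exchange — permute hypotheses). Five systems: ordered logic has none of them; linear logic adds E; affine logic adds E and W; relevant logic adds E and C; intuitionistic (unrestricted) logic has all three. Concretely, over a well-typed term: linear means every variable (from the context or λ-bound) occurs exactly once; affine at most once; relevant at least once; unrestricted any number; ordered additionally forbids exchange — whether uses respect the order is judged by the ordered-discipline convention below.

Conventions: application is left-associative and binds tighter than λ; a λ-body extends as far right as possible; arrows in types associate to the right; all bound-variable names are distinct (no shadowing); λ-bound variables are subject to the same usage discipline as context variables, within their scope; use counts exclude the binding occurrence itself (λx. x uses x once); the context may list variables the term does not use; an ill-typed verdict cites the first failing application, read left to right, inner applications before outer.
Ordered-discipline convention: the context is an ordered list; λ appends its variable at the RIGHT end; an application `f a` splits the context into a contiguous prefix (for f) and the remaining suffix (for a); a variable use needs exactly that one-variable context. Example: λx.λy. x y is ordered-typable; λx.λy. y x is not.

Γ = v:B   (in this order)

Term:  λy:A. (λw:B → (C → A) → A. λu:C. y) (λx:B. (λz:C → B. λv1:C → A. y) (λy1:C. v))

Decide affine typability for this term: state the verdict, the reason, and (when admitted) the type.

no — repeated use of y ×2
counts: v ×1; y [bound] ×2; w [bound] ×0; u [bound] ×0; x [bound] ×0; z [bound] ×0; v1 [bound] ×0; y1 [bound] ×0
use order (left to right): y, y, v
typing: well-typed at A → C → A
summary: ordered ✗, linear ✗, affine ✗, relevant ✗, unrestricted ✓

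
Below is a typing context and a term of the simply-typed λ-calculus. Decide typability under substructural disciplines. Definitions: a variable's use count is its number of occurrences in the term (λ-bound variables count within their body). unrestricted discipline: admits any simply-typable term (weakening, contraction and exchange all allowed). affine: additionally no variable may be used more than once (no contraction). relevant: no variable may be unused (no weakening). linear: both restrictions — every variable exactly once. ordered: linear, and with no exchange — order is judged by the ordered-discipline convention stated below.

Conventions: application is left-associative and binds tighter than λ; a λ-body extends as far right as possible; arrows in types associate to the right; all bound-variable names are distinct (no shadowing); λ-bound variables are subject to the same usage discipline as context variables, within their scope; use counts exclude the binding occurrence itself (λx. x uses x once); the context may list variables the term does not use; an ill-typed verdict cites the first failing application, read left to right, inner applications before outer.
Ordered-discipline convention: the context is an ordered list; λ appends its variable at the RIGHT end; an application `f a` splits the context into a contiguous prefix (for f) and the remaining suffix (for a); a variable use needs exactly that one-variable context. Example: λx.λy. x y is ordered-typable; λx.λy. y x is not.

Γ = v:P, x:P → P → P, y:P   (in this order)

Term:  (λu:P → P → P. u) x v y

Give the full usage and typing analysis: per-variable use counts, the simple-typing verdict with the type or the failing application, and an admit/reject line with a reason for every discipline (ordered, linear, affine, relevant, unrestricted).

use counts: v: 1; x: 1; y: 1; u (λ-bound): 1
uses in reading order: u, x, v, y
typing: ✓ — P
ordered: ✗, no contiguous prefix/suffix split fits u, x, v, y
linear: ✓, v, x, y, u: one use apiece
affine: ✓, no duplicate uses among v, x, y, u
relevant: ✓, every one of v, x, y, u appears
unrestricted: ✓, type-checks (P) and nothing is barred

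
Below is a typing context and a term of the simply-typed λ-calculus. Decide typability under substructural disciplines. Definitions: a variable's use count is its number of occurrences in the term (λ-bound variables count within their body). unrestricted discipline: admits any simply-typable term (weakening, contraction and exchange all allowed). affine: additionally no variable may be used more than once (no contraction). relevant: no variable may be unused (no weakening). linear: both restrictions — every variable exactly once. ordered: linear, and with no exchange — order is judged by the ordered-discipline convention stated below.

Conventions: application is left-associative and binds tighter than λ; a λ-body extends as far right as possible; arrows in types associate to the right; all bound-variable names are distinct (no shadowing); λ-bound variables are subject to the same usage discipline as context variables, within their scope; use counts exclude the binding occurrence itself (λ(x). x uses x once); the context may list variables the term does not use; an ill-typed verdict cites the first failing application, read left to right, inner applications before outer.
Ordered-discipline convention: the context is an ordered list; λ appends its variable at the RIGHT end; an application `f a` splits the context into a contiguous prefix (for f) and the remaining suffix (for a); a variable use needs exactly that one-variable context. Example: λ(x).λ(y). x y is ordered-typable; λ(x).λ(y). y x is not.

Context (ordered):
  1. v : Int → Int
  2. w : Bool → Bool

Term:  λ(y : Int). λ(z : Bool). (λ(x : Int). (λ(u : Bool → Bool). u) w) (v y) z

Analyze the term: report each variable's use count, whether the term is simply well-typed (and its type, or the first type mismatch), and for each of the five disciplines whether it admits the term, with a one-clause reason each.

usage: v=1; w=1; y (λ-bound)=1; z (λ-bound)=1; x (λ-bound)=0; u (λ-bound)=1
uses in reading order: u, w, v, y, z
typing: well-typed at Int → Bool → Bool
ordered: ✗, x left unused
linear: ✗, x left unused
affine: ✓, v, w, y, z, x, u: no repeats, contraction unneeded
relevant: ✗, x left unused
unrestricted: ✓, well-typed at Int → Bool → Bool; no restrictions here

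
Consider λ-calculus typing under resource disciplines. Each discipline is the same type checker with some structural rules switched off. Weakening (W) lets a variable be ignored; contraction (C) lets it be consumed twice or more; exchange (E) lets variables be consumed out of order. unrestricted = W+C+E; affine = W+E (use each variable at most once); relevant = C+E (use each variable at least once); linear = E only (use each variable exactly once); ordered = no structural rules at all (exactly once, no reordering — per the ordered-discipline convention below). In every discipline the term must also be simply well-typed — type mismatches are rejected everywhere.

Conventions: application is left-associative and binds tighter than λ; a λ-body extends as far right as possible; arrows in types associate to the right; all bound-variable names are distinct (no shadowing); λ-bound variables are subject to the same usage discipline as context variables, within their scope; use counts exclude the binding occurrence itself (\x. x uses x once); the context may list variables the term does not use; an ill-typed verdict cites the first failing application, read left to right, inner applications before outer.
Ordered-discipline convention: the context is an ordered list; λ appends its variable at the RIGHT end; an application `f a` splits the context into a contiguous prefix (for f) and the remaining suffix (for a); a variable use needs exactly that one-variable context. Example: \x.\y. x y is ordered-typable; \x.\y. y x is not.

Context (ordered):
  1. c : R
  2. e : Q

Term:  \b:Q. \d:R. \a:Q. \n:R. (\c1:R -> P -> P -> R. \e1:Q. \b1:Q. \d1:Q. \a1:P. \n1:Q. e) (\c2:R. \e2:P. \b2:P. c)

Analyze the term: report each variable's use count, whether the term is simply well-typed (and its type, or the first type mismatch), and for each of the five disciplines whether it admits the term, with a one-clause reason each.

usage: c=1; e=1; b (λ-bound)=0; d (λ-bound)=0; a (λ-bound)=0; n (λ-bound)=0; c1 (λ-bound)=0; e1 (λ-bound)=0; b1 (λ-bound)=0; d1 (λ-bound)=0; a1 (λ-bound)=0; n1 (λ-bound)=0; c2 (λ-bound)=0; e2 (λ-bound)=0; b2 (λ-bound)=0
order of uses: e, c
typing: well-typed — term : Q -> R -> Q -> R -> Q -> Q -> Q -> P -> Q -> Q
ordered: ✗, b, d, a, n, c1, e1, b1, d1, a1, n1, c2, e2, b2 never used (weakening)
linear: ✗, b, d, a, n, c1, e1, b1, d1, a1, n1, c2, e2, b2 never used (weakening)
affine: ✓, c, e, b, d, a, n, c1, e1, b1, d1, a1, n1, c2, e2, b2: no repeats, contraction unneeded
relevant: ✗, b, d, a, n, c1, e1, b1, d1, a1, n1, c2, e2, b2 never used (weakening)
unrestricted: ✓, simply typable at Q -> R -> Q -> R -> Q -> Q -> Q -> P -> Q -> Q; W, C, E all held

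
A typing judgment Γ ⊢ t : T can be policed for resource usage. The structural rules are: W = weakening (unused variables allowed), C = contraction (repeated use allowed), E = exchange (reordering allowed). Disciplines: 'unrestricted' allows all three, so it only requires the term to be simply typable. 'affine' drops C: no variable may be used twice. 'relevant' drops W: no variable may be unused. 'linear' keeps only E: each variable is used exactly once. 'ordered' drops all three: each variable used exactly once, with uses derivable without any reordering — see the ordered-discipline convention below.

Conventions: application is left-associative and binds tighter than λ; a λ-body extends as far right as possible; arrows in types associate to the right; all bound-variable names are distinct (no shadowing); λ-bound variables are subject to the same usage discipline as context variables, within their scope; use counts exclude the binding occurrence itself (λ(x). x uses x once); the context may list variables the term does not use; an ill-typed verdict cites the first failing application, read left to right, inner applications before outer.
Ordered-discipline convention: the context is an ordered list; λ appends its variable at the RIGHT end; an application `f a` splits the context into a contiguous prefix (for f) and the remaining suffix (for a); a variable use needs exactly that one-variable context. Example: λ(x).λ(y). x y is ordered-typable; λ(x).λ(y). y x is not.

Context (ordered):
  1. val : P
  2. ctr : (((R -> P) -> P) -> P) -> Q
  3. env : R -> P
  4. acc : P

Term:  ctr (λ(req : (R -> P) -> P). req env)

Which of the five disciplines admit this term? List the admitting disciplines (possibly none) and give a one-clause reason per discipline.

admitting disciplines: affine, unrestricted
usage: val ×0, ctr ×1, env ×1, acc ×0, req (bound) ×1
order of uses: ctr, req, env
typing: the term checks, with type Q
ordered: ✗ — unused: val, acc — weakening required
linear: ✗ — unused: val, acc — weakening required
affine: ✓ — at most one use each (val, ctr, env, acc, req)
relevant: ✗ — unused: val, acc — weakening required
unrestricted: ✓ — typability at Q is all that's needed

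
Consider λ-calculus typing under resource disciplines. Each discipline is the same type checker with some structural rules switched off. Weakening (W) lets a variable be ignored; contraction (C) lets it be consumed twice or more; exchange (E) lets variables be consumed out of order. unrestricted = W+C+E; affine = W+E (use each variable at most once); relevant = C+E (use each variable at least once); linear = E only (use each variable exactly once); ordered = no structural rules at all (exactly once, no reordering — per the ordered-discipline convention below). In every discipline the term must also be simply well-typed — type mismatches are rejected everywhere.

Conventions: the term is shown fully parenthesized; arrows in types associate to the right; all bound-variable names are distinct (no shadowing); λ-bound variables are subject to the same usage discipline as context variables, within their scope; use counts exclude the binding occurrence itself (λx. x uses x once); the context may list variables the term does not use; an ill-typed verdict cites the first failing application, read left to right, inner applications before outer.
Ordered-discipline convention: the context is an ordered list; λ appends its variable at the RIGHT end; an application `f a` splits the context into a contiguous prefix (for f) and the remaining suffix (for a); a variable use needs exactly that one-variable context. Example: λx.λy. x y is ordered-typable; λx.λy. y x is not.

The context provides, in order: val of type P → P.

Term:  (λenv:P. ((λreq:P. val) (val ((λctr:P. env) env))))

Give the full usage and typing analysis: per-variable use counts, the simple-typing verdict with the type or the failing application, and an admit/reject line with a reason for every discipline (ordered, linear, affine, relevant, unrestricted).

variable uses: val: 2; env (bound): 2; req (bound): 0; ctr (bound): 0
use order (left to right): val, val, env, env
typing: ✓ — P → P → P
ordered: ✗, repeated use of val ×2, env ×2; req, ctr left unused
linear: ✗, repeated use of val ×2, env ×2; req, ctr left unused
affine: ✗, repeated use of val ×2, env ×2
relevant: ✗, req, ctr left unused
unrestricted: ✓, typability at P → P → P is all that's needed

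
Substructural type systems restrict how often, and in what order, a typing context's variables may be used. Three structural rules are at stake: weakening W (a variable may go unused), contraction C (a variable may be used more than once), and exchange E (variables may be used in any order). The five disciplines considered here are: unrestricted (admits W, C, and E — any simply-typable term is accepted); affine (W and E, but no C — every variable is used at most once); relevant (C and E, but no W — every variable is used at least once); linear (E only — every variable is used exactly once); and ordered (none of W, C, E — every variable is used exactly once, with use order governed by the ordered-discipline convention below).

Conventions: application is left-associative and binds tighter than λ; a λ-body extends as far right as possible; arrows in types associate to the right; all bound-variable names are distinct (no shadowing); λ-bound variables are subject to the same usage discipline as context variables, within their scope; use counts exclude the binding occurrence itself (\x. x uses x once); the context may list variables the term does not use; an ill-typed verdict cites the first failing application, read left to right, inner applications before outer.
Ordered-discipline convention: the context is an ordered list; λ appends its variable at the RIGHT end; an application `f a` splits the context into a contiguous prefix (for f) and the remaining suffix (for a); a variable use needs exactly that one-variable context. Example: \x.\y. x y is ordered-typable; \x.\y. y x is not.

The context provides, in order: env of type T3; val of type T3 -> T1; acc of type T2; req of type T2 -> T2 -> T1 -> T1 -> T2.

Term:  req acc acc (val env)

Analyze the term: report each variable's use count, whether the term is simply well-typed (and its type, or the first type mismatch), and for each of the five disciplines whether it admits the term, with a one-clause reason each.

counts: env ×1; val ×1; acc ×2; req ×1
order of uses: req, acc, acc, val, env
typing: ✓ — T1 -> T2
ordered ✗ (uses contraction: acc ×2)
linear ✗ (uses contraction: acc ×2)
affine ✗ (uses contraction: acc ×2)
relevant ✓ (at least one use each (env, val, acc, req))
unrestricted ✓ (simply typable at T1 -> T2; W, C, E all held)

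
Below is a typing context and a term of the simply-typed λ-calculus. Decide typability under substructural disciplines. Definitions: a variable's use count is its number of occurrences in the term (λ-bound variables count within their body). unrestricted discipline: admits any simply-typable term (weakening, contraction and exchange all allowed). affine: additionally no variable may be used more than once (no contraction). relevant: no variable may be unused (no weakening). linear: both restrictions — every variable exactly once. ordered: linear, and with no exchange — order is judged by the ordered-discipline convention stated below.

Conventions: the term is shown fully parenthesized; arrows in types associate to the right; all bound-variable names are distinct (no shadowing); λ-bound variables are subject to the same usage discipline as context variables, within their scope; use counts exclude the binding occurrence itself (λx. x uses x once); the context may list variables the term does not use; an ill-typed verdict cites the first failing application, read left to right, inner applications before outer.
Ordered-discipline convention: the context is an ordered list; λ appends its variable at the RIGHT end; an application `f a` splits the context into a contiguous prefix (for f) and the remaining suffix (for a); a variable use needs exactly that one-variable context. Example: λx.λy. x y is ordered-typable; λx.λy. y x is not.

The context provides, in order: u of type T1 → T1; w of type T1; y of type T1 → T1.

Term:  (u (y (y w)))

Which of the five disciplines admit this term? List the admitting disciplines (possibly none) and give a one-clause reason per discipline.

admitted by: relevant, unrestricted
usage: u: 1×; w: 1×; y: 2×
order of uses: u, y, y, w
typing: ✓ — T1
ordered: ✗, repeated use of y ×2
linear: ✗, repeated use of y ×2
affine: ✗, repeated use of y ×2
relevant: ✓, u, w, y: all used, weakening unneeded
unrestricted: ✓, simply typable at T1; W, C, E all held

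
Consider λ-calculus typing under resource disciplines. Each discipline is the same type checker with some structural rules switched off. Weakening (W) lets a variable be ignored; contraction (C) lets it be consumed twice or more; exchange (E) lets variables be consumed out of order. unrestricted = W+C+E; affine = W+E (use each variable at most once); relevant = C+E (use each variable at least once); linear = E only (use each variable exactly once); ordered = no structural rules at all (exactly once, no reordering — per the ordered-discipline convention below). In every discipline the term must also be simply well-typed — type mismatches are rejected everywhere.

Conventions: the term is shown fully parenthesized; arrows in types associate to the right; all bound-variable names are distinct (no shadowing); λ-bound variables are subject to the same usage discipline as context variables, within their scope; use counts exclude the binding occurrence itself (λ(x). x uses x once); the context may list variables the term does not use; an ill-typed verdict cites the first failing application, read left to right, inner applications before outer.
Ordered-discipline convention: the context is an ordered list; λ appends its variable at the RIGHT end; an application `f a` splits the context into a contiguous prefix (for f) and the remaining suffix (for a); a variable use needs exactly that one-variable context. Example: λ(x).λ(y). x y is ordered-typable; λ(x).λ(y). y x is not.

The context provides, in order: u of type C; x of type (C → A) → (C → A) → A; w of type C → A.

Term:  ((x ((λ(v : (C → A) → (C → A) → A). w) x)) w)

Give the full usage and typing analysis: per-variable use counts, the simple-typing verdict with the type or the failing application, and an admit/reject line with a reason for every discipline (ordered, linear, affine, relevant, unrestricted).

counts: u ×0; x ×2; w ×2; v (λ-bound) ×0
uses in reading order: x, w, x, w
typing: ✓ — A
ordered ✗ (needs contraction — x ×2, w ×2; u, v left unused)
linear ✗ (needs contraction — x ×2, w ×2; u, v left unused)
affine ✗ (needs contraction — x ×2, w ×2)
relevant ✗ (u, v left unused)
unrestricted ✓ (simply typable at A; W, C, E all held)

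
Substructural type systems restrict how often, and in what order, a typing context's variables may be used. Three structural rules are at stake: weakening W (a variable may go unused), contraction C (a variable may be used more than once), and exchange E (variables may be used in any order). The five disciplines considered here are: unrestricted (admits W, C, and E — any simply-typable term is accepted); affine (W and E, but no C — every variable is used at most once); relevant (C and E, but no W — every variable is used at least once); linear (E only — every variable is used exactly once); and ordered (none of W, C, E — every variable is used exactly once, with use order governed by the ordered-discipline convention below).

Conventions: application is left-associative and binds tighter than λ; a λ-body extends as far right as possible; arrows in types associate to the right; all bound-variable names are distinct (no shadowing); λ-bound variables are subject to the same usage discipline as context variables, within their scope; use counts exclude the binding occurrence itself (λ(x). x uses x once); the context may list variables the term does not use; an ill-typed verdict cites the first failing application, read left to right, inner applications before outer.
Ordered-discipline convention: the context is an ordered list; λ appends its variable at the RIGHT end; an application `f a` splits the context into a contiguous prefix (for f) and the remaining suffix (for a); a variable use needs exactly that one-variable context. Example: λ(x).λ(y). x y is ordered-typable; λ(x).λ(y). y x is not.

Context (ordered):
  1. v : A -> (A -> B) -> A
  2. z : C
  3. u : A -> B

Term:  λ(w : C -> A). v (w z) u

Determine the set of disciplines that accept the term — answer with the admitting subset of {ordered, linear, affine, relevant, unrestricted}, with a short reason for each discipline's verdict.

admitting disciplines: linear, affine, relevant, unrestricted
use counts: v ×1; z ×1; u ×1; w (λ-bound) ×1
uses in reading order: v, w, z, u
typing: well-typed — term : (C -> A) -> A
ordered ✗ (no contiguous prefix/suffix split fits v, w, z, u)
linear ✓ (single use per variable (v, z, u, w))
affine ✓ (none of v, z, u, w used more than once)
relevant ✓ (none of v, z, u, w goes unused)
unrestricted ✓ (typability at (C -> A) -> A is all that's needed)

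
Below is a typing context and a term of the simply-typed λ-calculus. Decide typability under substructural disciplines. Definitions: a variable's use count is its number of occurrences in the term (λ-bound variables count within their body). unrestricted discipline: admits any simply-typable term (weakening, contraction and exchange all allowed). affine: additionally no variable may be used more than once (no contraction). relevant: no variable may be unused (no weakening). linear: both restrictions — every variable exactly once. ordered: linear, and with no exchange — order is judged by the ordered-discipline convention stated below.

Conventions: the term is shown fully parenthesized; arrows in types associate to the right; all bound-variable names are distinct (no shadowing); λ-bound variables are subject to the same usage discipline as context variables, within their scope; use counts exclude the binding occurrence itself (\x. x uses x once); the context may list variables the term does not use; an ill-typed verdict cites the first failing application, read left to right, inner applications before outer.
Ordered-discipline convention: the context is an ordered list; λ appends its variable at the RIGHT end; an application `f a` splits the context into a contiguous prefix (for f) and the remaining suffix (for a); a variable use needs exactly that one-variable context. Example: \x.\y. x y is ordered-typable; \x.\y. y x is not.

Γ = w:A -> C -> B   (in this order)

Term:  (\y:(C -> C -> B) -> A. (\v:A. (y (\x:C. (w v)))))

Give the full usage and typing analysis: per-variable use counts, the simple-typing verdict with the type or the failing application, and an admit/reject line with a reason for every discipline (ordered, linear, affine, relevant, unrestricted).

usage: w ×1; y [bound] ×1; v [bound] ×1; x [bound] ×0
use order (left to right): y, w, v
typing: ✓ — ((C -> C -> B) -> A) -> A -> A
ordered ✗ (x left unused)
linear ✗ (x left unused)
affine ✓ (w, y, v, x: no repeats, contraction unneeded)
relevant ✗ (x left unused)
unrestricted ✓ (type-checks (((C -> C -> B) -> A) -> A -> A) and nothing is barred)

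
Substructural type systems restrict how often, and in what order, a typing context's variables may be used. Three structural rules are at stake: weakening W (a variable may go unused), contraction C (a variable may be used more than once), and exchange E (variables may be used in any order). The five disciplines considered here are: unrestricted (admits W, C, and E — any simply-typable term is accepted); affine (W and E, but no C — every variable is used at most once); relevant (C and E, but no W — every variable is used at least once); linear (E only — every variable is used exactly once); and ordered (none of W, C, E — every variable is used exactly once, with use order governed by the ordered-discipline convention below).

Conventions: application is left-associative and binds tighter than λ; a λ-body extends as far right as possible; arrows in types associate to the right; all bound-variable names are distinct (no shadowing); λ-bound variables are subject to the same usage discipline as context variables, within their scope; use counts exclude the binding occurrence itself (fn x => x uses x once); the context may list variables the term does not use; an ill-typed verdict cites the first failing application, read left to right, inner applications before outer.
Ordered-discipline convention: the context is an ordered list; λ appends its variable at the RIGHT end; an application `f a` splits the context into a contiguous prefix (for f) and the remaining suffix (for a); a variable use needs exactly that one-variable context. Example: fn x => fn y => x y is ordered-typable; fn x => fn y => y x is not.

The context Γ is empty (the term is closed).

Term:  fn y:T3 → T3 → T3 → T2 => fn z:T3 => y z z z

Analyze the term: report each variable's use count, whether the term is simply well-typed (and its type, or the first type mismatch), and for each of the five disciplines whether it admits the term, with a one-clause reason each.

variable uses: y (λ-bound) ×1, z (λ-bound) ×3
use order (left to right): y, z, z, z
typing: ✓ — (T3 → T3 → T3 → T2) → T3 → T2
ordered: ✗ — z ×3 used more than once (contraction)
linear: ✗ — z ×3 used more than once (contraction)
affine: ✗ — z ×3 used more than once (contraction)
relevant: ✓ — y, z: all used, weakening unneeded
unrestricted: ✓ — well-typed at (T3 → T3 → T3 → T2) → T3 → T2; no restrictions here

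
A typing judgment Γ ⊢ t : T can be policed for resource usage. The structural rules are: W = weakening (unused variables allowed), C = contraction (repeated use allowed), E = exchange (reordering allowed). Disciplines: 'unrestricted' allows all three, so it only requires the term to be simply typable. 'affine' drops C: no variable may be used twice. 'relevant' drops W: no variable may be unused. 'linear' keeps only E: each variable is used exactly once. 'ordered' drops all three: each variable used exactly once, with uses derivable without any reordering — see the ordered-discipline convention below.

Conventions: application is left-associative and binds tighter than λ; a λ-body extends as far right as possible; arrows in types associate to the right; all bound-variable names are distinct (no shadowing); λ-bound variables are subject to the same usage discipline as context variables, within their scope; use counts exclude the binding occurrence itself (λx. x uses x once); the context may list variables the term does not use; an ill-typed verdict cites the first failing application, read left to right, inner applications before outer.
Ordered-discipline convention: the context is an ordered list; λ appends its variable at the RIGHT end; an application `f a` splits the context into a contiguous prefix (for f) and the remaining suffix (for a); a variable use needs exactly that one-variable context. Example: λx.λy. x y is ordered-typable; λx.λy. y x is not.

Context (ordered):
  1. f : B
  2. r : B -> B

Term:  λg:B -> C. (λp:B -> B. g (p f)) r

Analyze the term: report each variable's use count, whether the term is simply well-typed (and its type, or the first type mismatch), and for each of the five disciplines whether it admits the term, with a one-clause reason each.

variable uses: f ×1; r ×1; g (bound) ×1; p (bound) ×1
order of uses: g, p, f, r
typing: ✓ — (B -> C) -> C
ordered: ✗, needs exchange: uses follow g, p, f, r
linear: ✓, each of f, r, g, p used exactly once
affine: ✓, no duplicate uses among f, r, g, p
relevant: ✓, at least one use each (f, r, g, p)
unrestricted: ✓, type-checks ((B -> C) -> C) and nothing is barred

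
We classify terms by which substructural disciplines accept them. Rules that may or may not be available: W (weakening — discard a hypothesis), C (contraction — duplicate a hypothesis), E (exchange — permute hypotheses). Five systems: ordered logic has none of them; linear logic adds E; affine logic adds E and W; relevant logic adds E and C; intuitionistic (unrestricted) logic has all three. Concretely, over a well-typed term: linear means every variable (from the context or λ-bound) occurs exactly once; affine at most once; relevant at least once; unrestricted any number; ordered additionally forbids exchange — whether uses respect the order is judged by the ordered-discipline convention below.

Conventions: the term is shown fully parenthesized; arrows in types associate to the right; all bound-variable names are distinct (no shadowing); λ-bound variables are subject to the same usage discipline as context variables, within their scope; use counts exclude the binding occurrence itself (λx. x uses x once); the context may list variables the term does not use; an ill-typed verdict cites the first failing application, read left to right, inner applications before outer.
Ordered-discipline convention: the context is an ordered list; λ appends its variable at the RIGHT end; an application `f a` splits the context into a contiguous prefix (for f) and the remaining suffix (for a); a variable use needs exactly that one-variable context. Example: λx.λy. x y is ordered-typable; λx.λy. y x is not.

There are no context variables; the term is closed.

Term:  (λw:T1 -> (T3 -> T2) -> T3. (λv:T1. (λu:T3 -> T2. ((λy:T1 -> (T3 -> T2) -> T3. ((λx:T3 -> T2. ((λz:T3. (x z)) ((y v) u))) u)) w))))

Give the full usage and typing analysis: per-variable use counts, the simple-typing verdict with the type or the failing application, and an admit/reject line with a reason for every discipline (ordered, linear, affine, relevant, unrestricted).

use counts: w (bound) ×1, v (bound) ×1, u (bound) ×2, y (bound) ×1, x (bound) ×1, z (bound) ×1
uses in reading order: x, z, y, v, u, u, w
typing: well-typed — term : (T1 -> (T3 -> T2) -> T3) -> T1 -> (T3 -> T2) -> T2
ordered: ✗ — u ×2 used more than once (contraction)
linear: ✗ — u ×2 used more than once (contraction)
affine: ✗ — u ×2 used more than once (contraction)
relevant: ✓ — w, v, u, y, x, z: all used, weakening unneeded
unrestricted: ✓ — simply typable at (T1 -> (T3 -> T2) -> T3) -> T1 -> (T3 -> T2) -> T2; W, C, E all held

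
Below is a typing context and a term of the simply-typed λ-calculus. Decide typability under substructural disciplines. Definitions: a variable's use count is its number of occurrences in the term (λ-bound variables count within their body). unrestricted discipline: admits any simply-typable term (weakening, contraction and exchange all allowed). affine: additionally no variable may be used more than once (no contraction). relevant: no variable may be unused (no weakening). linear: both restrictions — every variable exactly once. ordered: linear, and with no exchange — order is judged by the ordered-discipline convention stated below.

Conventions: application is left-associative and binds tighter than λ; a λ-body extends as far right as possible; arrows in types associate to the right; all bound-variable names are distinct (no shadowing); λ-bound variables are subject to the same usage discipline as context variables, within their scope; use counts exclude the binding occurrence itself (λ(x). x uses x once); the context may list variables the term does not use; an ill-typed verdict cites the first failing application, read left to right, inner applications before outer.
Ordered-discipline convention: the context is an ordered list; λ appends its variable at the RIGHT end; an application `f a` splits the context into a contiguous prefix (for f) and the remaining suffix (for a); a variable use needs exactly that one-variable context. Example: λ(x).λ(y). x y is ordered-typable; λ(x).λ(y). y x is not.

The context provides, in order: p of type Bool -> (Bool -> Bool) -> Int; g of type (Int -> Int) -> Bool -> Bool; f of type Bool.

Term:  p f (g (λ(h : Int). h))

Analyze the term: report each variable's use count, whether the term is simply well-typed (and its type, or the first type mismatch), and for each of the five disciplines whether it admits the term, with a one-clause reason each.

counts: p: 1×, g: 1×, f: 1×, h (bound): 1×
left-to-right use order: p, f, g, h
typing: ✓ — Int
ordered: ✗, no contiguous prefix/suffix split fits p, f, g, h
linear: ✓, exactly-once usage across p, g, f, h
affine: ✓, at most one use each (p, g, f, h)
relevant: ✓, p, g, f, h: all used, weakening unneeded
unrestricted: ✓, simply typable at Int; W, C, E all held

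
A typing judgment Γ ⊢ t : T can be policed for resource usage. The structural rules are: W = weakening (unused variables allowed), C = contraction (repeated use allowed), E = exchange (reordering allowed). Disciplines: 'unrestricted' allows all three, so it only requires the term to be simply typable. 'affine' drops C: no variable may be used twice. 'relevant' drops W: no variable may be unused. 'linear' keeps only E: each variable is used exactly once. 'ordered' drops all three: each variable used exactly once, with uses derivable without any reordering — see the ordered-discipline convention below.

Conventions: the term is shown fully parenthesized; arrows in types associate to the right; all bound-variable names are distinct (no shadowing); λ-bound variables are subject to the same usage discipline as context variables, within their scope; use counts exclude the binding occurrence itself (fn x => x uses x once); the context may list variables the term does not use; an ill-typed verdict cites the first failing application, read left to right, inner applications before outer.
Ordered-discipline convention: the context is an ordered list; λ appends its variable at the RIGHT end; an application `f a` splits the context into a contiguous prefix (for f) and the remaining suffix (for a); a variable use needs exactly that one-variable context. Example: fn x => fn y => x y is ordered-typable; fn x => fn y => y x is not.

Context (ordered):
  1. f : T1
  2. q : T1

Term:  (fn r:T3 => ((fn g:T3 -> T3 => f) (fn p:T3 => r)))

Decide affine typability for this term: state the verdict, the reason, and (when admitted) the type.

yes — f, q, r, g, p: no repeats, contraction unneeded; term : T3 -> T1
counts: f: 1×, q: 0×, r (bound): 1×, g (bound): 0×, p (bound): 0×
left-to-right use order: f, r
typing: well-typed at T3 -> T1
per-discipline verdicts: ordered ✗ · linear ✗ · affine ✓ · relevant ✗ · unrestricted ✓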